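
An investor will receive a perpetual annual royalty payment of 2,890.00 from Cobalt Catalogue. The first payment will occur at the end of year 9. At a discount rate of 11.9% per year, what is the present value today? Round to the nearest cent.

Value at end of year 8: C / r = 2,890.00 / 0.119 = 24,285.7143
Discount to today: PV = 24,285.7143 / (1 + 0.119)^8 = 24,285.7143 / 2.458333 = 9,878.94

9878.94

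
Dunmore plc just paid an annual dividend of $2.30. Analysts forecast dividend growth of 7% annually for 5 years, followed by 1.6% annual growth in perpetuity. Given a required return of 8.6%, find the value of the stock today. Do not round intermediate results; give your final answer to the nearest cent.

$42.00

D_1 = 2.46100
D_2 = 2.63327
D_3 = 2.81760
D_4 = 3.01483
D_5 = 3.22587
Terminal value at year 5: TV = D_5×(1+g_2)/(r−g_2) = 3.27748/0.07 = 46.82118
P_0 = D_1/(1+r)^1 + D_2/(1+r)^2 + D_3/(1+r)^3 + D_4/(1+r)^4 + D_5/(1+r)^5 + TV/(1+r)^5
    = 2.26611 + 2.23273 + 2.19983 + 2.16742 + 2.13549 + 30.99512 = 41.99670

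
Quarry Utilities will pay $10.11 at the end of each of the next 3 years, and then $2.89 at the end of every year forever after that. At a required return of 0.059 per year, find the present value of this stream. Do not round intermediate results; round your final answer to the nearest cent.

$68.32

PV of 3-year annuity: $10.11 × [1 − (1+0.059)^−3] / 0.059 = 27.07423
Perpetuity value at year 3: $2.89 / 0.059 = 48.98305
PV of perpetuity: 48.98305 / (1+0.059)^3 = 41.24373
Total PV = 27.07423 + 41.24373 = 68.31796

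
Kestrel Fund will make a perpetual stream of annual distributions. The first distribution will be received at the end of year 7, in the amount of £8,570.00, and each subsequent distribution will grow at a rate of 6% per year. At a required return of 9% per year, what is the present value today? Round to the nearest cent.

Value at end of year 6: C₁ / (r − g) = £8,570.00 / (0.09 − 0.06) = £285,666.6667
Discount to today: PV = £285,666.6667 / (1 + 0.09)^6 = £285,666.6667 / 1.677100 = £170,333.70

£170333.70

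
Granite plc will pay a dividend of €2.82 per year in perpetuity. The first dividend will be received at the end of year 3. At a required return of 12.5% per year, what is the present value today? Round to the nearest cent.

€17.83

Value at end of year 2: C / r = €2.82 / 0.125 = €22.5600
Discount to today: PV = €22.5600 / (1 + 0.125)^2 = €22.5600 / 1.265625 = €17.83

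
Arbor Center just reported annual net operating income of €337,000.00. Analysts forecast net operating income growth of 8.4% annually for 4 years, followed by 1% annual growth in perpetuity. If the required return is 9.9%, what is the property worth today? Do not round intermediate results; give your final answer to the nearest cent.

€4922452.59

D_1 = 365308.00000
D_2 = 395993.87200
D_3 = 429257.35725
D_4 = 465314.97526
Terminal value at year 4: TV = D_4×(1+g_2)/(r−g_2) = 469968.12501/0.089 = 5280540.73044
P_0 = D_1/(1+r)^1 + D_2/(1+r)^2 + D_3/(1+r)^3 + D_4/(1+r)^4 + TV/(1+r)^4
    = 332400.36397 + 327863.50732 + 323388.57319 + 318974.71641 + 3619825.43340 = 4922452.59428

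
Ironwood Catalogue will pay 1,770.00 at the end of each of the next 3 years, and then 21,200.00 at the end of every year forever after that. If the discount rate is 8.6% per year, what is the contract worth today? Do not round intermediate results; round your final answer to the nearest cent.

196975.83

PV of 3-year annuity: 1,770.00 × [1 − (1+0.086)^−3] / 0.086 = 4512.52527
Perpetuity value at year 3: 21,200.00 / 0.086 = 246511.62791
PV of perpetuity: 246511.62791 / (1+0.086)^3 = 192463.30263
Total PV = 4512.52527 + 192463.30263 = 196975.82790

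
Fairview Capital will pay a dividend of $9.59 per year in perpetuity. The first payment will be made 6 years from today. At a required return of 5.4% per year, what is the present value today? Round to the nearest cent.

$136.53

Value at end of year 5: C / r = $9.59 / 0.054 = $177.5926
Discount to today: PV = $177.5926 / (1 + 0.054)^5 = $177.5926 / 1.300778 = $136.53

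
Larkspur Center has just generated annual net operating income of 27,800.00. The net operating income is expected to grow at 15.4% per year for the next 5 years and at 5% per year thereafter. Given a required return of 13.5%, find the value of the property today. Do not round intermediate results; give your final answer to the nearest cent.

D_1 = 32081.20000
D_2 = 37021.70480
D_3 = 42723.04734
D_4 = 49302.39663
D_5 = 56894.96571
Terminal value at year 5: TV = D_5×(1+g_2)/(r−g_2) = 59739.71400/0.085 = 702820.16466
P_0 = D_1/(1+r)^1 + D_2/(1+r)^2 + D_3/(1+r)^3 + D_4/(1+r)^4 + D_5/(1+r)^5 + TV/(1+r)^5
    = 28265.37445 + 28738.53931 + 29219.62499 + 29708.76408 + 30206.09141 + 373134.07040 = 519272.46464

519272.46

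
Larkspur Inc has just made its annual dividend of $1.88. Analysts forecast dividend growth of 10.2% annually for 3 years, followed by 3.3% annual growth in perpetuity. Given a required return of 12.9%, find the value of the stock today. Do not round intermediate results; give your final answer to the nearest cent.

D_1 = 2.07176
D_2 = 2.28308
D_3 = 2.51595
Terminal value at year 3: TV = D_3×(1+g_2)/(r−g_2) = 2.59898/0.096 = 27.07271
P_0 = D_1/(1+r)^1 + D_2/(1+r)^2 + D_3/(1+r)^3 + TV/(1+r)^3
    = 1.83504 + 1.79115 + 1.74832 + 18.81265 = 24.18716

$24.19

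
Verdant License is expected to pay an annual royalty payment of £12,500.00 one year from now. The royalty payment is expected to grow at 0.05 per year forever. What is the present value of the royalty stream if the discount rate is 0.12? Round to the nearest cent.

Growing perpetuity: P = D₁ / (r − g) = £12,500.0000 / (0.12 − 0.05) = £178,571.43

£178571.43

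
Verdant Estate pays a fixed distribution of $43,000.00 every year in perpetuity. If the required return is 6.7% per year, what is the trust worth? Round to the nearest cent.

$641791.04

Level perpetuity: PV = C / r = $43,000.00 / 0.067 = $641,791.04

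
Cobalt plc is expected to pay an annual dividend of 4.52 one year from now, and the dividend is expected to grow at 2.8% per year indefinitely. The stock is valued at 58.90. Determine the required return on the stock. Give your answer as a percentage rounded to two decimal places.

10.47%

P = D₁/(r − g) ⇒ r = D₁/P + g = 4.5200/58.90 + 0.028 = 0.076740 + 0.028 = 0.104740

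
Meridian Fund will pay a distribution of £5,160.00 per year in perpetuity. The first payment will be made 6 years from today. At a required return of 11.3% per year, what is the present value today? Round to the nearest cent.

Value at end of year 5: C / r = £5,160.00 / 0.113 = £45,663.7168
Discount to today: PV = £45,663.7168 / (1 + 0.113)^5 = £45,663.7168 / 1.707953 = £26,735.94

£26735.94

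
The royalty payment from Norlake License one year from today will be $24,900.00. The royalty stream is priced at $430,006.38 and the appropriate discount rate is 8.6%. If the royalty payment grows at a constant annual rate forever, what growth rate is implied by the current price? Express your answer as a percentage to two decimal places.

2.81%

P = D₁/(r−g) ⇒ g = r − D₁/P = 0.086 − $24,900.00/$430,006.38 = 0.028094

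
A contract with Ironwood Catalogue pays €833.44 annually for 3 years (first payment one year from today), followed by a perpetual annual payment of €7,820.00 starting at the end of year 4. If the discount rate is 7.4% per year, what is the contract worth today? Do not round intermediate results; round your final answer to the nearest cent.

€87473.91

PV of 3-year annuity: €833.44 × [1 − (1+0.074)^−3] / 0.074 = 2171.32342
Perpetuity value at year 3: €7,820.00 / 0.074 = 105675.67568
PV of perpetuity: 105675.67568 / (1+0.074)^3 = 85302.58442
Total PV = 2171.32342 + 85302.58442 = 87473.90785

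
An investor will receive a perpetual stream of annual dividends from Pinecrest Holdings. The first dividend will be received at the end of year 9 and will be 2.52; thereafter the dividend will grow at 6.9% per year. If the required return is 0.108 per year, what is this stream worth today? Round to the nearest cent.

28.45

Value at end of year 8: C₁ / (r − g) = 2.52 / (0.108 − 0.069) = 64.6154
Discount to today: PV = 64.6154 / (1 + 0.108)^8 = 64.6154 / 2.271528 = 28.45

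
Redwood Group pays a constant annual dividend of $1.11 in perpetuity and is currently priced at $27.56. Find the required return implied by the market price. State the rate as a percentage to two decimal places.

4.03%

P = C/r ⇒ r = C/P = $1.11/$27.56 = 0.040276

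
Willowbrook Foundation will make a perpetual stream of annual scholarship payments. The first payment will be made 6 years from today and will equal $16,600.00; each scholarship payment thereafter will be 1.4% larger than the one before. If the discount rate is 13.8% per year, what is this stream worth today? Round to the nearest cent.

$70141.51

Value at end of year 5: C₁ / (r − g) = $16,600.00 / (0.138 − 0.014) = $133,870.9677
Discount to today: PV = $133,870.9677 / (1 + 0.138)^5 = $133,870.9677 / 1.908584 = $70,141.51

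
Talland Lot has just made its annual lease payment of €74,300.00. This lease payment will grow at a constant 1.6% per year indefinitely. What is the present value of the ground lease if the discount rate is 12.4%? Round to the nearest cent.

€698970.37

D₁ = D₀ × (1 + g) = €74,300.00 × 1.016 = €75,488.8000
Growing perpetuity: P = D₁ / (r − g) = €75,488.8000 / (0.124 − 0.016) = €698,970.37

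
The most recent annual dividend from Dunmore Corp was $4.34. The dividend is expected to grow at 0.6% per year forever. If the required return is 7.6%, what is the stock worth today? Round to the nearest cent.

$62.37

D₁ = D₀ × (1 + g) = $4.34 × 1.006 = $4.3660
Growing perpetuity: P = D₁ / (r − g) = $4.3660 / (0.076 − 0.006) = $62.37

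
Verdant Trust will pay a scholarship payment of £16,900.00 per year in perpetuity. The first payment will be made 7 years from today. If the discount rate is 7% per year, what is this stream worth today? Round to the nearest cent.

Value at end of year 6: C / r = £16,900.00 / 0.07 = £241,428.5714
Discount to today: PV = £241,428.5714 / (1 + 0.07)^6 = £241,428.5714 / 1.500730 = £160,874.05

£160874.05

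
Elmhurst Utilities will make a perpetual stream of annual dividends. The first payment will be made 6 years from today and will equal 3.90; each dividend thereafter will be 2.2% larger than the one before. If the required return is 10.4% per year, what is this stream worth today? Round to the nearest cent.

29.00

Value at end of year 5: C₁ / (r − g) = 3.90 / (0.104 − 0.022) = 47.5610
Discount to today: PV = 47.5610 / (1 + 0.104)^5 = 47.5610 / 1.640006 = 29.00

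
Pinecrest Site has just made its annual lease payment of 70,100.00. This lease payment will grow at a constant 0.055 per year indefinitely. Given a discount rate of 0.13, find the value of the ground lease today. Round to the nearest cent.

986073.33

D₁ = D₀ × (1 + g) = 70,100.00 × 1.055 = 73,955.5000
Growing perpetuity: P = D₁ / (r − g) = 73,955.5000 / (0.13 − 0.055) = 986,073.33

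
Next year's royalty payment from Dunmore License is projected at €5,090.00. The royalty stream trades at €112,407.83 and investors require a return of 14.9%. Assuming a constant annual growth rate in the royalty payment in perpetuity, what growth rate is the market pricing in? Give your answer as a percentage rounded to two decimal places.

P = D₁/(r−g) ⇒ g = r − D₁/P = 0.149 − €5,090.00/€112,407.83 = 0.103718

10.37%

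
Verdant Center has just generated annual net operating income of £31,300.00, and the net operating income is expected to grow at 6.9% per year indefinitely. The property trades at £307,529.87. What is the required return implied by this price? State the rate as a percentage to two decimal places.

17.78%

D₁ = £31,300.00 × 1.069 = £33,459.7000
P = D₁/(r − g) ⇒ r = D₁/P + g = £33,459.7000/£307,529.87 + 0.069 = 0.108801 + 0.069 = 0.177801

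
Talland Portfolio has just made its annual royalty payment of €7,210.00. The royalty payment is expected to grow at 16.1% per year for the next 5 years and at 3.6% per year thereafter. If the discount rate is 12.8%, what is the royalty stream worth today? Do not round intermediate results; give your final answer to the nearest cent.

€133122.83

D_1 = 8370.81000
D_2 = 9718.51041
D_3 = 11283.19059
D_4 = 13099.78427
D_5 = 15208.84954
Terminal value at year 5: TV = D_5×(1+g_2)/(r−g_2) = 15756.36812/0.092 = 171264.87088
P_0 = D_1/(1+r)^1 + D_2/(1+r)^2 + D_3/(1+r)^3 + D_4/(1+r)^4 + D_5/(1+r)^5 + TV/(1+r)^5
    = 7420.93085 + 7638.03255 + 7861.48563 + 8091.47590 + 8328.19461 + 93782.71325 = 133122.83279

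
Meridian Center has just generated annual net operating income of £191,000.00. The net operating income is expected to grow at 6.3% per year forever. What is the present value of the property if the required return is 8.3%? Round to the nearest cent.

D₁ = D₀ × (1 + g) = £191,000.00 × 1.063 = £203,033.0000
Growing perpetuity: P = D₁ / (r − g) = £203,033.0000 / (0.083 − 0.063) = £10,151,650.00

£10151650.00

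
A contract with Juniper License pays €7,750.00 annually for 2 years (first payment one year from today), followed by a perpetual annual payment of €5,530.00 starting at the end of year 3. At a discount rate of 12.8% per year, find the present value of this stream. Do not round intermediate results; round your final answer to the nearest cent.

€46915.97

PV of 2-year annuity: €7,750.00 × [1 − (1+0.128)^−2] / 0.128 = 12961.49590
Perpetuity value at year 2: €5,530.00 / 0.128 = 43203.12500
PV of perpetuity: 43203.12500 / (1+0.128)^2 = 33954.47051
Total PV = 12961.49590 + 33954.47051 = 46915.96641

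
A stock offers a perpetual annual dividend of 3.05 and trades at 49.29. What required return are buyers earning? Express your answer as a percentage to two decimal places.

P = C/r ⇒ r = C/P = 3.05/49.29 = 0.061879

6.19%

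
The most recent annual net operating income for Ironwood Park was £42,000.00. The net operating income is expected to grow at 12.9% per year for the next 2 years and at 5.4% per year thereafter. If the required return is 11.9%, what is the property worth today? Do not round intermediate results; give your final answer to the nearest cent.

D_1 = 47418.00000
D_2 = 53534.92200
Terminal value at year 2: TV = D_2×(1+g_2)/(r−g_2) = 56425.80779/0.065 = 868089.35058
P_0 = D_1/(1+r)^1 + D_2/(1+r)^2 + TV/(1+r)^2
    = 42375.33512 + 42754.02444 + 693272.95019 = 778402.30975

£778402.31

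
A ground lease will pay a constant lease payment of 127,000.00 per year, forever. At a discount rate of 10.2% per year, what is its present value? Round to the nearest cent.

Level perpetuity: PV = C / r = 127,000.00 / 0.102 = 1,245,098.04

1245098.04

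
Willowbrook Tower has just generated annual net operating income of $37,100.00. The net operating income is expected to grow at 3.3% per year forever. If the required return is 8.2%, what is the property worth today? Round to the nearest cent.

D₁ = D₀ × (1 + g) = $37,100.00 × 1.033 = $38,324.3000
Growing perpetuity: P = D₁ / (r − g) = $38,324.3000 / (0.082 − 0.033) = $782,128.57

$782128.57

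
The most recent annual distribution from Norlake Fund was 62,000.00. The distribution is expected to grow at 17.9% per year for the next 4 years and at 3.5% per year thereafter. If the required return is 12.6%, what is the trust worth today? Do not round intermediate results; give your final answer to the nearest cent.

D_1 = 73098.00000
D_2 = 86182.54200
D_3 = 101609.21702
D_4 = 119797.26686
Terminal value at year 4: TV = D_4×(1+g_2)/(r−g_2) = 123990.17120/0.091 = 1362529.35390
P_0 = D_1/(1+r)^1 + D_2/(1+r)^2 + D_3/(1+r)^3 + D_4/(1+r)^4 + TV/(1+r)^4
    = 64918.29485 + 67973.95171 + 71173.43612 + 74523.51792 + 847602.64891 = 1126191.84951

1126191.85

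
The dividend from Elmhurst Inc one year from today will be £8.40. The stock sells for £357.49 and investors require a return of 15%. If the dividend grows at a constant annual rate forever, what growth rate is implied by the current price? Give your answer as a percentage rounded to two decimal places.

12.65%

P = D₁/(r−g) ⇒ g = r − D₁/P = 0.15 − £8.40/£357.49 = 0.126503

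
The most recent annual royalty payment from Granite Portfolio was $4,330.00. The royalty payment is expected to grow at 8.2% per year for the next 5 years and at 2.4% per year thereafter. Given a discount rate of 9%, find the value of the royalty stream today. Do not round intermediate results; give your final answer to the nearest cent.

$85929.13

D_1 = 4685.06000
D_2 = 5069.23492
D_3 = 5484.91218
D_4 = 5934.67498
D_5 = 6421.31833
Terminal value at year 5: TV = D_5×(1+g_2)/(r−g_2) = 6575.42997/0.066 = 99627.72683
P_0 = D_1/(1+r)^1 + D_2/(1+r)^2 + D_3/(1+r)^3 + D_4/(1+r)^4 + D_5/(1+r)^5 + TV/(1+r)^5
    = 4298.22018 + 4266.67361 + 4235.35858 + 4204.27338 + 4173.41632 + 64751.18661 = 85929.12869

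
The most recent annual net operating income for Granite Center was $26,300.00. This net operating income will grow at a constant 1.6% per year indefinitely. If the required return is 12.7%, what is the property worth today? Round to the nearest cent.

$240727.93

D₁ = D₀ × (1 + g) = $26,300.00 × 1.016 = $26,720.8000
Growing perpetuity: P = D₁ / (r − g) = $26,720.8000 / (0.127 − 0.016) = $240,727.93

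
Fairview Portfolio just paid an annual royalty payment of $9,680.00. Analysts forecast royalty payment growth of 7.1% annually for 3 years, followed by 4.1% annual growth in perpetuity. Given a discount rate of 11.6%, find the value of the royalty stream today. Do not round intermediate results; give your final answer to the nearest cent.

$145512.31

D_1 = 10367.28000
D_2 = 11103.35688
D_3 = 11891.69522
Terminal value at year 3: TV = D_3×(1+g_2)/(r−g_2) = 12379.25472/0.075 = 165056.72963
P_0 = D_1/(1+r)^1 + D_2/(1+r)^2 + D_3/(1+r)^3 + TV/(1+r)^3
    = 9289.67742 + 8915.09365 + 8555.61407 + 118751.92329 = 145512.30843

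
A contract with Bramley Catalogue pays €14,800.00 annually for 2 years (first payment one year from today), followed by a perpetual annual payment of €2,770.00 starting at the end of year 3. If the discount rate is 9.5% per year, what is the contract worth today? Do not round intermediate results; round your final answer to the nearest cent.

€50177.35

PV of 2-year annuity: €14,800.00 × [1 − (1+0.095)^−2] / 0.095 = 25859.34405
Perpetuity value at year 2: €2,770.00 / 0.095 = 29157.89474
PV of perpetuity: 29157.89474 / (1+0.095)^2 = 24318.00399
Total PV = 25859.34405 + 24318.00399 = 50177.34804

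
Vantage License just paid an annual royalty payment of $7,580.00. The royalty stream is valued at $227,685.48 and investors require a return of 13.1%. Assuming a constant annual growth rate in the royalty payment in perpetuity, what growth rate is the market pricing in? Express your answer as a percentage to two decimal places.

9.46%

P = D₀(1+g)/(r−g) ⇒ P(r−g) = D₀(1+g) ⇒ g(P+D₀) = P·r − D₀
g = (P·r − D₀)/(P + D₀) = ($227,685.48×0.131 − $7,580.00) / ($227,685.48 + $7,580.00) = 0.094560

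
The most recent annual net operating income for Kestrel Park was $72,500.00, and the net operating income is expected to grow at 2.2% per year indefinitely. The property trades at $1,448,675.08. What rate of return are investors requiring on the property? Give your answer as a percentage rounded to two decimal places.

D₁ = $72,500.00 × 1.022 = $74,095.0000
P = D₁/(r − g) ⇒ r = D₁/P + g = $74,095.0000/$1,448,675.08 + 0.022 = 0.051147 + 0.022 = 0.073147

7.31%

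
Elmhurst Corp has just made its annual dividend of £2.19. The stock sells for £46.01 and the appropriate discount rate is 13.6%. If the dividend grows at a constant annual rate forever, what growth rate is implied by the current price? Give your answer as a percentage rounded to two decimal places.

8.44%

P = D₀(1+g)/(r−g) ⇒ P(r−g) = D₀(1+g) ⇒ g(P+D₀) = P·r − D₀
g = (P·r − D₀)/(P + D₀) = (£46.01×0.136 − £2.19) / (£46.01 + £2.19) = 0.084385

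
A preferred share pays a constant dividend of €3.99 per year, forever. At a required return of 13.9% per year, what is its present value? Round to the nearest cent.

€28.71

Level perpetuity: PV = C / r = €3.99 / 0.139 = €28.71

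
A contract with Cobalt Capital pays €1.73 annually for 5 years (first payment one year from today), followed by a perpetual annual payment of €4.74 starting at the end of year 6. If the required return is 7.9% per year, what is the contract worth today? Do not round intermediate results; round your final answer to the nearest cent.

€47.95

PV of 5-year annuity: €1.73 × [1 − (1+0.079)^−5] / 0.079 = 6.92563
Perpetuity value at year 5: €4.74 / 0.079 = 60.00000
PV of perpetuity: 60.00000 / (1+0.079)^5 = 41.02457
Total PV = 6.92563 + 41.02457 = 47.95020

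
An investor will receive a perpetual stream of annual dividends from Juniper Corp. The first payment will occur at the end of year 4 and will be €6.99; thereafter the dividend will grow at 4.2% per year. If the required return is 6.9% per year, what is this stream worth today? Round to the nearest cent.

€211.92

Value at end of year 3: C₁ / (r − g) = €6.99 / (0.069 − 0.042) = €258.8889
Discount to today: PV = €258.8889 / (1 + 0.069)^3 = €258.8889 / 1.221612 = €211.92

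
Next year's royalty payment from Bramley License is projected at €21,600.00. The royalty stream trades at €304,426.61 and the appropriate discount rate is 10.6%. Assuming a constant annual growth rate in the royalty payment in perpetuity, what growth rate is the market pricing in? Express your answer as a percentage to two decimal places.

P = D₁/(r−g) ⇒ g = r − D₁/P = 0.106 − €21,600.00/€304,426.61 = 0.035047

3.50%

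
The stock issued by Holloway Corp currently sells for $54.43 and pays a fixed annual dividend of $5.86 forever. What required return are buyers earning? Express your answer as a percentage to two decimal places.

10.77%

P = C/r ⇒ r = C/P = $5.86/$54.43 = 0.107661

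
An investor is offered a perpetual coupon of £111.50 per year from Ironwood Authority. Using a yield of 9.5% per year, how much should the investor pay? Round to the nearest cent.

Level perpetuity: PV = C / r = £111.50 / 0.095 = £1,173.68

£1173.68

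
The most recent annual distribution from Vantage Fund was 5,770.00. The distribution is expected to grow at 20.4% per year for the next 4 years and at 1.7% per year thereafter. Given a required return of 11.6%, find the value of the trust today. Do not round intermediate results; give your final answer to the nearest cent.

D_1 = 6947.08000
D_2 = 8364.28432
D_3 = 10070.59832
D_4 = 12125.00038
Terminal value at year 4: TV = D_4×(1+g_2)/(r−g_2) = 12331.12539/0.099 = 124556.82207
P_0 = D_1/(1+r)^1 + D_2/(1+r)^2 + D_3/(1+r)^3 + D_4/(1+r)^4 + TV/(1+r)^4
    = 6224.98208 + 6715.84088 + 7245.40539 + 7816.72768 + 80299.11166 = 108302.06770

108302.07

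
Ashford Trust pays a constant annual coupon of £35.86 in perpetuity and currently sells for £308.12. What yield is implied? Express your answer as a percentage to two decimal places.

P = C/r ⇒ r = C/P = £35.86/£308.12 = 0.116383

11.64%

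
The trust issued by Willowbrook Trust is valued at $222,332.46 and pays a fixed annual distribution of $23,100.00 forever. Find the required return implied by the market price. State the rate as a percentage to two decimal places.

P = C/r ⇒ r = C/P = $23,100.00/$222,332.46 = 0.103898

10.39%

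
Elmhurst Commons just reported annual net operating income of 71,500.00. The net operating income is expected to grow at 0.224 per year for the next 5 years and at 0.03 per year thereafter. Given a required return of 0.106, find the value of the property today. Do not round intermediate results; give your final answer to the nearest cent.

D_1 = 87516.00000
D_2 = 107119.58400
D_3 = 131114.37082
D_4 = 160483.98988
D_5 = 196432.40361
Terminal value at year 5: TV = D_5×(1+g_2)/(r−g_2) = 202325.37572/0.076 = 2662175.99632
P_0 = D_1/(1+r)^1 + D_2/(1+r)^2 + D_3/(1+r)^3 + D_4/(1+r)^4 + D_5/(1+r)^5 + TV/(1+r)^5
    = 79128.39060 + 87570.66012 + 96913.64194 + 107253.43376 + 118696.38600 + 1608648.38921 = 2098210.90162

2098210.90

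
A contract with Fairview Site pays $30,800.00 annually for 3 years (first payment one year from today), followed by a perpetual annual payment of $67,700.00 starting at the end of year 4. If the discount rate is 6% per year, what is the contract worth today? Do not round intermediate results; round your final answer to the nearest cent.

$1029699.19

PV of 3-year annuity: $30,800.00 × [1 − (1+0.06)^−3] / 0.06 = 82328.76804
Perpetuity value at year 3: $67,700.00 / 0.06 = 1128333.33333
PV of perpetuity: 1128333.33333 / (1+0.06)^3 = 947370.42435
Total PV = 82328.76804 + 947370.42435 = 1029699.19240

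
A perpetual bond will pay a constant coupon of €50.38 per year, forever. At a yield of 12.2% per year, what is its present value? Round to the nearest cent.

€412.95

Level perpetuity: PV = C / r = €50.38 / 0.122 = €412.95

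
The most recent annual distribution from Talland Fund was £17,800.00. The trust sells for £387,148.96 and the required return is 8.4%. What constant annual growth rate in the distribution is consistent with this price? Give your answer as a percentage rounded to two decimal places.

3.64%

P = D₀(1+g)/(r−g) ⇒ P(r−g) = D₀(1+g) ⇒ g(P+D₀) = P·r − D₀
g = (P·r − D₀)/(P + D₀) = (£387,148.96×0.084 − £17,800.00) / (£387,148.96 + £17,800.00) = 0.036352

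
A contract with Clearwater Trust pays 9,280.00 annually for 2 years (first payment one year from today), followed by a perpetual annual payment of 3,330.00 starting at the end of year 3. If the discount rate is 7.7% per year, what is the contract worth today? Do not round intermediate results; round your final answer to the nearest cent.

53900.98

PV of 2-year annuity: 9,280.00 × [1 − (1+0.077)^−2] / 0.077 = 16617.01708
Perpetuity value at year 2: 3,330.00 / 0.077 = 43246.75325
PV of perpetuity: 43246.75325 / (1+0.077)^2 = 37283.96587
Total PV = 16617.01708 + 37283.96587 = 53900.98295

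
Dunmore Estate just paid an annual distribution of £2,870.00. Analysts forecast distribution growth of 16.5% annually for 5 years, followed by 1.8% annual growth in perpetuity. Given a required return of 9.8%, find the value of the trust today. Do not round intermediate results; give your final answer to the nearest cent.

D_1 = 3343.55000
D_2 = 3895.23575
D_3 = 4537.94965
D_4 = 5286.71134
D_5 = 6159.01871
Terminal value at year 5: TV = D_5×(1+g_2)/(r−g_2) = 6269.88105/0.08 = 78373.51311
P_0 = D_1/(1+r)^1 + D_2/(1+r)^2 + D_3/(1+r)^3 + D_4/(1+r)^4 + D_5/(1+r)^5 + TV/(1+r)^5
    = 3045.12750 + 3230.94130 + 3428.09345 + 3637.27584 + 3859.22254 + 49108.60686 = 66309.26749

£66309.27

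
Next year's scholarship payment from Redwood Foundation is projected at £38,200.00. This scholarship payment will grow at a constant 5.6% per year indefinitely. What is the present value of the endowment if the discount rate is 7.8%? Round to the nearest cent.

Growing perpetuity: P = D₁ / (r − g) = £38,200.0000 / (0.078 − 0.056) = £1,736,363.64

£1736363.64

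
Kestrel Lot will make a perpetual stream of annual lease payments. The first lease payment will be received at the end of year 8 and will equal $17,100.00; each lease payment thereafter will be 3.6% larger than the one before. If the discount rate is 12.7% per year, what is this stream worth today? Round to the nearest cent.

Value at end of year 7: C₁ / (r − g) = $17,100.00 / (0.127 − 0.036) = $187,912.0879
Discount to today: PV = $187,912.0879 / (1 + 0.127)^7 = $187,912.0879 / 2.309231 = $81,374.31

$81374.31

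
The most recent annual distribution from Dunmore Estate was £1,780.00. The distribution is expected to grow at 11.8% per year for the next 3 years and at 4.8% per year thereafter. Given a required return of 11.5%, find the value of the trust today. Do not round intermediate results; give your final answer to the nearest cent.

£33436.52

D_1 = 1990.04000
D_2 = 2224.86472
D_3 = 2487.39876
Terminal value at year 3: TV = D_3×(1+g_2)/(r−g_2) = 2606.79390/0.067 = 38907.37160
P_0 = D_1/(1+r)^1 + D_2/(1+r)^2 + D_3/(1+r)^3 + TV/(1+r)^3
    = 1784.78924 + 1789.59136 + 1794.40641 + 28067.73004 = 33436.51704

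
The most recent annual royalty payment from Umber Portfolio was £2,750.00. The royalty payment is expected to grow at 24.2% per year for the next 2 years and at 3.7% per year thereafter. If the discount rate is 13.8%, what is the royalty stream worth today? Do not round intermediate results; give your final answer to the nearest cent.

D_1 = 3415.50000
D_2 = 4242.05100
Terminal value at year 2: TV = D_2×(1+g_2)/(r−g_2) = 4399.00689/0.101 = 43554.52363
P_0 = D_1/(1+r)^1 + D_2/(1+r)^2 + TV/(1+r)^2
    = 3001.31810 + 3275.60376 + 33631.69408 = 39908.61595

£39908.62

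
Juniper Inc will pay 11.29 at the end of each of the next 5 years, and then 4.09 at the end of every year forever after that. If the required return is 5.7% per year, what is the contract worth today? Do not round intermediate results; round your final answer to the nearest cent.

102.33

PV of 5-year annuity: 11.29 × [1 − (1+0.057)^−5] / 0.057 = 47.94824
Perpetuity value at year 5: 4.09 / 0.057 = 71.75439
PV of perpetuity: 71.75439 / (1+0.057)^5 = 54.38430
Total PV = 47.94824 + 54.38430 = 102.33254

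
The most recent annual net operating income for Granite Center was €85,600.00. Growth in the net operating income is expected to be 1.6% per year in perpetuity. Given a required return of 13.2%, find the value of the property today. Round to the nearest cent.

€749737.93

D₁ = D₀ × (1 + g) = €85,600.00 × 1.016 = €86,969.6000
Growing perpetuity: P = D₁ / (r − g) = €86,969.6000 / (0.132 − 0.016) = €749,737.93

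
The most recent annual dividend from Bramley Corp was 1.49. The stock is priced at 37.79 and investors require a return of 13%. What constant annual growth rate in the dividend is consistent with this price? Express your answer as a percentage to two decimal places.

P = D₀(1+g)/(r−g) ⇒ P(r−g) = D₀(1+g) ⇒ g(P+D₀) = P·r − D₀
g = (P·r − D₀)/(P + D₀) = (37.79×0.13 − 1.49) / (37.79 + 1.49) = 0.087136

8.71%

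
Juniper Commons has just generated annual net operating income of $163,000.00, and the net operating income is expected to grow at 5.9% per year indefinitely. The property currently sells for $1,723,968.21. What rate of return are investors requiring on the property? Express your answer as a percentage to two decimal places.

D₁ = $163,000.00 × 1.059 = $172,617.0000
P = D₁/(r − g) ⇒ r = D₁/P + g = $172,617.0000/$1,723,968.21 + 0.059 = 0.100128 + 0.059 = 0.159128

15.91%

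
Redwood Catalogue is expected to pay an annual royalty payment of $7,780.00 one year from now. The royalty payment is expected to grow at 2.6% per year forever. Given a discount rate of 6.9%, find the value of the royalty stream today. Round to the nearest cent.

$180930.23

Growing perpetuity: P = D₁ / (r − g) = $7,780.0000 / (0.069 − 0.026) = $180,930.23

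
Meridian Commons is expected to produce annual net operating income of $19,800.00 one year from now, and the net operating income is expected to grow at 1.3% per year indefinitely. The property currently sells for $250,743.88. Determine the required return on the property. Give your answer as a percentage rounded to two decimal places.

P = D₁/(r − g) ⇒ r = D₁/P + g = $19,800.0000/$250,743.88 + 0.013 = 0.078965 + 0.013 = 0.091965

9.20%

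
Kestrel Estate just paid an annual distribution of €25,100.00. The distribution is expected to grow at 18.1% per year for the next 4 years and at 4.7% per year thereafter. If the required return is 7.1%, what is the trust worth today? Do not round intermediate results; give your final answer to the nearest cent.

€1747981.17

D_1 = 29643.10000
D_2 = 35008.50110
D_3 = 41345.03980
D_4 = 48828.49200
Terminal value at year 4: TV = D_4×(1+g_2)/(r−g_2) = 51123.43113/0.024 = 2130142.96362
P_0 = D_1/(1+r)^1 + D_2/(1+r)^2 + D_3/(1+r)^3 + D_4/(1+r)^4 + TV/(1+r)^4
    = 27677.96452 + 30520.70597 + 33655.41900 + 37112.09136 + 1619014.98550 = 1747981.16636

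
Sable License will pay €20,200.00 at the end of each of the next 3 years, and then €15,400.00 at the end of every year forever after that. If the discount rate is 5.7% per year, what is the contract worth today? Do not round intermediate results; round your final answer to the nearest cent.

€283077.45

PV of 3-year annuity: €20,200.00 × [1 − (1+0.057)^−3] / 0.057 = 54295.94534
Perpetuity value at year 3: €15,400.00 / 0.057 = 270175.43860
PV of perpetuity: 270175.43860 / (1+0.057)^3 = 228781.50007
Total PV = 54295.94534 + 228781.50007 = 283077.44541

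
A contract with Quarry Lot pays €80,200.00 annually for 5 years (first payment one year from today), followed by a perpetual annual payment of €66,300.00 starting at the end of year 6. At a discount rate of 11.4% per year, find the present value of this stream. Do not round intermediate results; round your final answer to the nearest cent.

€632439.15

PV of 5-year annuity: €80,200.00 × [1 − (1+0.114)^−5] / 0.114 = 293452.40198
Perpetuity value at year 5: €66,300.00 / 0.114 = 581578.94737
PV of perpetuity: 581578.94737 / (1+0.114)^5 = 338986.74972
Total PV = 293452.40198 + 338986.74972 = 632439.15170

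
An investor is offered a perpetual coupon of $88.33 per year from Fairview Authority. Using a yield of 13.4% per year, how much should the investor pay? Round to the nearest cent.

Level perpetuity: PV = C / r = $88.33 / 0.134 = $659.18

$659.18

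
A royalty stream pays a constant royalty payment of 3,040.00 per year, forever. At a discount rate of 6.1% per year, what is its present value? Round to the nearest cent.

Level perpetuity: PV = C / r = 3,040.00 / 0.061 = 49,836.07

49836.07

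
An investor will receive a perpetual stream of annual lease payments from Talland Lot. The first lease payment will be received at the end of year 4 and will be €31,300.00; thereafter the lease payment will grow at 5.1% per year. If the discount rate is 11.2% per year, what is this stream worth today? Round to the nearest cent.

€373164.34

Value at end of year 3: C₁ / (r − g) = €31,300.00 / (0.112 − 0.051) = €513,114.7541
Discount to today: PV = €513,114.7541 / (1 + 0.112)^3 = €513,114.7541 / 1.375037 = €373,164.34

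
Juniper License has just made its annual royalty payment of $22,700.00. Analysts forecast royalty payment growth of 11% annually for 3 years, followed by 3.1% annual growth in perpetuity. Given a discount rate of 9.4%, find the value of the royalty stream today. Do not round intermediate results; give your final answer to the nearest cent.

D_1 = 25197.00000
D_2 = 27968.67000
D_3 = 31045.22370
Terminal value at year 3: TV = D_3×(1+g_2)/(r−g_2) = 32007.62563/0.063 = 508057.54976
P_0 = D_1/(1+r)^1 + D_2/(1+r)^2 + D_3/(1+r)^3 + TV/(1+r)^3
    = 23031.99269 + 23368.84084 + 23710.61548 + 388026.10415 = 458137.55316

$458137.55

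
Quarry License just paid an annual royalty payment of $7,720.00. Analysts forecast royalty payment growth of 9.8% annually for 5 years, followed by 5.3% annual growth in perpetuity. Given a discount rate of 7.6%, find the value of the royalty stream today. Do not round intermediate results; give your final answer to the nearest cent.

$432115.52

D_1 = 8476.56000
D_2 = 9307.26288
D_3 = 10219.37464
D_4 = 11220.87336
D_5 = 12320.51895
Terminal value at year 5: TV = D_5×(1+g_2)/(r−g_2) = 12973.50645/0.023 = 564065.49784
P_0 = D_1/(1+r)^1 + D_2/(1+r)^2 + D_3/(1+r)^3 + D_4/(1+r)^4 + D_5/(1+r)^5 + TV/(1+r)^5
    = 7877.84387 + 8038.91502 + 8203.27946 + 8371.00450 + 8542.15887 + 391082.31690 = 432115.51862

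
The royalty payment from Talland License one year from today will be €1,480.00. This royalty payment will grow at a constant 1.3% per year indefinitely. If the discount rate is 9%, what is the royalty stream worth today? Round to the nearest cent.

€19220.78

Growing perpetuity: P = D₁ / (r − g) = €1,480.0000 / (0.09 − 0.013) = €19,220.78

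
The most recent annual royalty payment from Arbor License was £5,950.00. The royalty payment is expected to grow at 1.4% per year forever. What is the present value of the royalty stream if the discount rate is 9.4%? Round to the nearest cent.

D₁ = D₀ × (1 + g) = £5,950.00 × 1.014 = £6,033.3000
Growing perpetuity: P = D₁ / (r − g) = £6,033.3000 / (0.094 − 0.014) = £75,416.25

£75416.25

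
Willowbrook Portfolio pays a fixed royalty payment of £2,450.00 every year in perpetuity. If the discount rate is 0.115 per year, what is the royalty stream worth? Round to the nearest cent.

£21304.35

Level perpetuity: PV = C / r = £2,450.00 / 0.115 = £21,304.35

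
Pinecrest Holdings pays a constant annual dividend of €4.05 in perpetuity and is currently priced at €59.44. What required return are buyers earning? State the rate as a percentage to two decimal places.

6.81%

P = C/r ⇒ r = C/P = €4.05/€59.44 = 0.068136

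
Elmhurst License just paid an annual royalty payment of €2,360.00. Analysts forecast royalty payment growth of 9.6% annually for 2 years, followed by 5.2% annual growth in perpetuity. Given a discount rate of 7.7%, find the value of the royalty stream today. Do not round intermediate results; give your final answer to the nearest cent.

€107689.28

D_1 = 2586.56000
D_2 = 2834.86976
Terminal value at year 2: TV = D_2×(1+g_2)/(r−g_2) = 2982.28299/0.025 = 119291.31950
P_0 = D_1/(1+r)^1 + D_2/(1+r)^2 + TV/(1+r)^2
    = 2401.63417 + 2444.00283 + 102843.63914 = 107689.27614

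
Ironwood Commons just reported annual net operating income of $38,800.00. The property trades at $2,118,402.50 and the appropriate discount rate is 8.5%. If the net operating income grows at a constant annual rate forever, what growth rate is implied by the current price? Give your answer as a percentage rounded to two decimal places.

6.55%

P = D₀(1+g)/(r−g) ⇒ P(r−g) = D₀(1+g) ⇒ g(P+D₀) = P·r − D₀
g = (P·r − D₀)/(P + D₀) = ($2,118,402.50×0.085 − $38,800.00) / ($2,118,402.50 + $38,800.00) = 0.065485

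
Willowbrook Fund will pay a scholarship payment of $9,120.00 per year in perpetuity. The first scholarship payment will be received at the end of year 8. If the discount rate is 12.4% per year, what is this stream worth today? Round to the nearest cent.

$32449.57

Value at end of year 7: C / r = $9,120.00 / 0.124 = $73,548.3871
Discount to today: PV = $73,548.3871 / (1 + 0.124)^7 = $73,548.3871 / 2.266544 = $32,449.57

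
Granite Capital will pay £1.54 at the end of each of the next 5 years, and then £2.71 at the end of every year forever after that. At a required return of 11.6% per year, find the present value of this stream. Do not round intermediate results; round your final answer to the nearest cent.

£19.10

PV of 5-year annuity: £1.54 × [1 − (1+0.116)^−5] / 0.116 = 5.60681
Perpetuity value at year 5: £2.71 / 0.116 = 23.36207
PV of perpetuity: 23.36207 / (1+0.116)^5 = 13.49554
Total PV = 5.60681 + 13.49554 = 19.10235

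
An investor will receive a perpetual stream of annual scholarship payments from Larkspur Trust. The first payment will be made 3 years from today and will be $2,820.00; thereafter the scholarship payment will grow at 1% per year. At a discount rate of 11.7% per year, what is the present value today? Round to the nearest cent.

Value at end of year 2: C₁ / (r − g) = $2,820.00 / (0.117 − 0.01) = $26,355.1402
Discount to today: PV = $26,355.1402 / (1 + 0.117)^2 = $26,355.1402 / 1.247689 = $21,123.16

$21123.16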